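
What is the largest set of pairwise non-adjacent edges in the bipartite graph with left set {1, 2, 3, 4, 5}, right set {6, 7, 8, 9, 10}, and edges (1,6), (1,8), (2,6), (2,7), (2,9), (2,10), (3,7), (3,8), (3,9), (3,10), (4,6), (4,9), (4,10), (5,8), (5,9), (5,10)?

Step 1: List the neighbors of each left vertex:
  1: 6, 8
  2: 6, 7, 9, 10
  3: 7, 8, 9, 10
  4: 6, 9, 10
  5: 8, 9, 10

Step 2: Greedily match left vertices, then look for augmenting paths:
  Match 1 -- 6
  Match 2 -- 7
  Match 3 -- 8
  Match 4 -- 9
  Match 5 -- 10
  No augmenting path remains.

Step 3: Verify this is maximum:
  Matching size 5 = min(|L|, |R|) = min(5, 5), which is an upper bound, so this matching is maximum.

Maximum matching: {(1,6), (2,7), (3,8), (4,9), (5,10)}
Size: 5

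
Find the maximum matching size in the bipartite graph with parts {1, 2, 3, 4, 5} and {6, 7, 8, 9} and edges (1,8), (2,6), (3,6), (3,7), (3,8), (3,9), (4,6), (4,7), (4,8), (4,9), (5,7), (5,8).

Step 1: List the neighbors of each left vertex:
  1: 8
  2: 6
  3: 6, 7, 8, 9
  4: 6, 7, 8, 9
  5: 7, 8

Step 2: Greedily match left vertices, then look for augmenting paths:
  Match 1 -- 8
  Match 2 -- 6
  Match 3 -- 7
  Match 4 -- 9
  No augmenting path remains.

Step 3: Verify this is maximum:
  Matching size 4 = min(|L|, |R|) = min(5, 4), which is an upper bound, so this matching is maximum.

Maximum matching: {(1,8), (2,6), (3,7), (4,9)}
Size: 4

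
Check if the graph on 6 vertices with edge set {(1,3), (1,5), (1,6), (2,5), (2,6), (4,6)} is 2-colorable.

Step 1: Attempt 2-coloring using BFS:
  Start at vertex 1, assign color 0
  Color vertex 3 with color 1 (neighbor of 1)
  Color vertex 5 with color 1 (neighbor of 1)
  Color vertex 6 with color 1 (neighbor of 1)
  Color vertex 2 with color 0 (neighbor of 5)
  Color vertex 4 with color 0 (neighbor of 6)

Step 2: 2-coloring succeeded. No conflicts found.
  Set A (color 0): {1, 2, 4}
  Set B (color 1): {3, 5, 6}

The graph is bipartite with partition {1, 2, 4}, {3, 5, 6}.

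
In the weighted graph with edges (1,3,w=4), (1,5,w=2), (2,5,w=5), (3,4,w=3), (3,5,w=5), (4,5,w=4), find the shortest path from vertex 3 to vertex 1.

Step 1: Build adjacency list with weights:
  1: 3(w=4), 5(w=2)
  2: 5(w=5)
  3: 1(w=4), 4(w=3), 5(w=5)
  4: 3(w=3), 5(w=4)
  5: 1(w=2), 2(w=5), 3(w=5), 4(w=4)

Step 2: Apply Dijkstra's algorithm from vertex 3:
  Visit vertex 3 (distance=0)
    Update dist[1] = 4
    Update dist[4] = 3
    Update dist[5] = 5
  Visit vertex 4 (distance=3)
  Visit vertex 1 (distance=4)

Step 3: Shortest path: 3 -> 1
Total weight: 4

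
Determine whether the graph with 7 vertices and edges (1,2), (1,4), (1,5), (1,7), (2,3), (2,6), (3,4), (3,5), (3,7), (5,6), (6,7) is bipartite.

Step 1: Attempt 2-coloring using BFS:
  Start at vertex 1, assign color 0
  Color vertex 2 with color 1 (neighbor of 1)
  Color vertex 4 with color 1 (neighbor of 1)
  Color vertex 5 with color 1 (neighbor of 1)
  Color vertex 7 with color 1 (neighbor of 1)
  Color vertex 3 with color 0 (neighbor of 2)
  Color vertex 6 with color 0 (neighbor of 2)

Step 2: 2-coloring succeeded. No conflicts found.
  Set A (color 0): {1, 3, 6}
  Set B (color 1): {2, 4, 5, 7}

The graph is bipartite with partition {1, 3, 6}, {2, 4, 5, 7}.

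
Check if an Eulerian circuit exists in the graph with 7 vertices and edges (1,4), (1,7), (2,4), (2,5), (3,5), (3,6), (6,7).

Step 1: Find the degree of each vertex:
  deg(1) = 2
  deg(2) = 2
  deg(3) = 2
  deg(4) = 2
  deg(5) = 2
  deg(6) = 2
  deg(7) = 2

Step 2: Count vertices with odd degree:
  All vertices have even degree (0 odd-degree vertices)

Step 3: Apply Euler's theorem:
  - Eulerian circuit exists iff graph is connected and all vertices have even degree
  - Eulerian path exists iff graph is connected and has 0 or 2 odd-degree vertices

Graph is connected with 0 odd-degree vertices.
Both Eulerian circuit and Eulerian path exist.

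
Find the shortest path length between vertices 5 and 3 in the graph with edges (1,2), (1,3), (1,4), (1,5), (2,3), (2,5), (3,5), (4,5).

Step 1: Build adjacency list:
  1: 2, 3, 4, 5
  2: 1, 3, 5
  3: 1, 2, 5
  4: 1, 5
  5: 1, 2, 3, 4

Step 2: BFS from vertex 5 to find shortest path to 3:
  vertex 1 reached at distance 1
  vertex 2 reached at distance 1
  vertex 3 reached at distance 1

Step 3: Shortest path: 5 -> 3
Path length: 1 edge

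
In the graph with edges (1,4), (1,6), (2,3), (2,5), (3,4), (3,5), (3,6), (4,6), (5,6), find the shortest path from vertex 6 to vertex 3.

Step 1: Build adjacency list:
  1: 4, 6
  2: 3, 5
  3: 2, 4, 5, 6
  4: 1, 3, 6
  5: 2, 3, 6
  6: 1, 3, 4, 5

Step 2: BFS from vertex 6 to find shortest path to 3:
  vertex 1 reached at distance 1
  vertex 3 reached at distance 1

Step 3: Shortest path: 6 -> 3
Path length: 1 edge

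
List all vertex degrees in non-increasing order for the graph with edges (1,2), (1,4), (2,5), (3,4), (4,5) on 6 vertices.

Step 1: Count edges incident to each vertex:
  deg(1) = 2 (neighbors: 2, 4)
  deg(2) = 2 (neighbors: 1, 5)
  deg(3) = 1 (neighbors: 4)
  deg(4) = 3 (neighbors: 1, 3, 5)
  deg(5) = 2 (neighbors: 2, 4)
  deg(6) = 0 (neighbors: none)

Step 2: Sort degrees in non-increasing order:
  Degrees: [2, 2, 1, 3, 2, 0] -> sorted: [3, 2, 2, 2, 1, 0]

Degree sequence: [3, 2, 2, 2, 1, 0]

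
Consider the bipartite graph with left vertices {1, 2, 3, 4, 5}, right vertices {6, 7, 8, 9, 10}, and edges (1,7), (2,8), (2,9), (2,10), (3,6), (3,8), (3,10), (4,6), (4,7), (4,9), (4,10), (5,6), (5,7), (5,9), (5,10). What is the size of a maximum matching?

Step 1: List the neighbors of each left vertex:
  1: 7
  2: 8, 9, 10
  3: 6, 8, 10
  4: 6, 7, 9, 10
  5: 6, 7, 9, 10

Step 2: Greedily match left vertices, then look for augmenting paths:
  Match 1 -- 7
  Match 2 -- 8
  Match 3 -- 6
  Match 4 -- 9
  Match 5 -- 10
  No augmenting path remains.

Step 3: Verify this is maximum:
  Matching size 5 = min(|L|, |R|) = min(5, 5), which is an upper bound, so this matching is maximum.

Maximum matching: {(1,7), (2,8), (3,6), (4,9), (5,10)}
Size: 5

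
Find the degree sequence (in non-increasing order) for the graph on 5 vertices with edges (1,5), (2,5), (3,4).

Step 1: Count edges incident to each vertex:
  deg(1) = 1 (neighbors: 5)
  deg(2) = 1 (neighbors: 5)
  deg(3) = 1 (neighbors: 4)
  deg(4) = 1 (neighbors: 3)
  deg(5) = 2 (neighbors: 1, 2)

Step 2: Sort degrees in non-increasing order:
  Degrees: [1, 1, 1, 1, 2] -> sorted: [2, 1, 1, 1, 1]

Degree sequence: [2, 1, 1, 1, 1]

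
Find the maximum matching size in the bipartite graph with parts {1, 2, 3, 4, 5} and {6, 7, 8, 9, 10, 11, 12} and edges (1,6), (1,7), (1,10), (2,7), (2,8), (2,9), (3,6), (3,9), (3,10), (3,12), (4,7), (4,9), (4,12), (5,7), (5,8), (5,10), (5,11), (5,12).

Step 1: List the neighbors of each left vertex:
  1: 6, 7, 10
  2: 7, 8, 9
  3: 6, 9, 10, 12
  4: 7, 9, 12
  5: 7, 8, 10, 11, 12

Step 2: Greedily match left vertices, then look for augmenting paths:
  Match 1 -- 6
  Match 2 -- 7
  Match 3 -- 9
  Match 4 -- 12
  Match 5 -- 8
  No augmenting path remains.

Step 3: Verify this is maximum:
  Matching size 5 = min(|L|, |R|) = min(5, 7), which is an upper bound, so this matching is maximum.

Maximum matching: {(1,6), (2,7), (3,9), (4,12), (5,8)}
Size: 5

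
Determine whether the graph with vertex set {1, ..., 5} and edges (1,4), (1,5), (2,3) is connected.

Step 1: Build adjacency list from edges:
  1: 4, 5
  2: 3
  3: 2
  4: 1
  5: 1

Step 2: Run BFS/DFS from vertex 1:
  Visited: {1, 4, 5}
  Reached 3 of 5 vertices

Step 3: Only 3 of 5 vertices reached. Graph is disconnected.
Connected components: {1, 4, 5}, {2, 3}
Answer: No, the graph is not connected (2 components).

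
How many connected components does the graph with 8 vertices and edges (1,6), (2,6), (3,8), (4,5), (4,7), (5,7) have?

Step 1: Build adjacency list from edges:
  1: 6
  2: 6
  3: 8
  4: 5, 7
  5: 4, 7
  6: 1, 2
  7: 4, 5
  8: 3

Step 2: Run BFS/DFS from vertex 1:
  Visited: {1, 6, 2}
  Reached 3 of 8 vertices

Step 3: Only 3 of 8 vertices reached. Graph is disconnected.
Connected components: {1, 2, 6}, {3, 8}, {4, 5, 7}
Number of connected components: 3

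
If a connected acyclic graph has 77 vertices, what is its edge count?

A tree on n vertices always has exactly n - 1 edges.
For n = 77: edges = 77 - 1 = 76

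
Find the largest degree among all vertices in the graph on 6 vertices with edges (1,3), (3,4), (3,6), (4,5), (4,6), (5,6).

Step 1: Count edges incident to each vertex:
  deg(1) = 1 (neighbors: 3)
  deg(2) = 0 (neighbors: none)
  deg(3) = 3 (neighbors: 1, 4, 6)
  deg(4) = 3 (neighbors: 3, 5, 6)
  deg(5) = 2 (neighbors: 4, 6)
  deg(6) = 3 (neighbors: 3, 4, 5)

Step 2: Find maximum:
  max(1, 0, 3, 3, 2, 3) = 3 (vertex 3)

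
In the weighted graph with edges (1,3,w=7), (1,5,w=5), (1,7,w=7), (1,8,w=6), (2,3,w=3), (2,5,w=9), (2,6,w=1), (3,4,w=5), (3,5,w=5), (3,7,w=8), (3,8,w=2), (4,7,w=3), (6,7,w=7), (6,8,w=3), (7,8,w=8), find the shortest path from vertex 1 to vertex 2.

Step 1: Build adjacency list with weights:
  1: 3(w=7), 5(w=5), 7(w=7), 8(w=6)
  2: 3(w=3), 5(w=9), 6(w=1)
  3: 1(w=7), 2(w=3), 4(w=5), 5(w=5), 7(w=8), 8(w=2)
  4: 3(w=5), 7(w=3)
  5: 1(w=5), 2(w=9), 3(w=5)
  6: 2(w=1), 7(w=7), 8(w=3)
  7: 1(w=7), 3(w=8), 4(w=3), 6(w=7), 8(w=8)
  8: 1(w=6), 3(w=2), 6(w=3), 7(w=8)

Step 2: Apply Dijkstra's algorithm from vertex 1:
  Visit vertex 1 (distance=0)
    Update dist[3] = 7
    Update dist[5] = 5
    Update dist[7] = 7
    Update dist[8] = 6
  Visit vertex 5 (distance=5)
    Update dist[2] = 14
  Visit vertex 8 (distance=6)
    Update dist[6] = 9
  Visit vertex 3 (distance=7)
    Update dist[2] = 10
    Update dist[4] = 12
  Visit vertex 7 (distance=7)
    Update dist[4] = 10
  Visit vertex 6 (distance=9)
  Visit vertex 2 (distance=10)

Step 3: Shortest path: 1 -> 3 -> 2
Total weight: 7 + 3 = 10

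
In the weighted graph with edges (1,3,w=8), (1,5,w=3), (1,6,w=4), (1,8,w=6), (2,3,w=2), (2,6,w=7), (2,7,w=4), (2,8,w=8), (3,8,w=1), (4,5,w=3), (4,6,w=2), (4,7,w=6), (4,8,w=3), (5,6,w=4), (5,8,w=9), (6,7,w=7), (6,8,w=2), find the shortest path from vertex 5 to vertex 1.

Step 1: Build adjacency list with weights:
  1: 3(w=8), 5(w=3), 6(w=4), 8(w=6)
  2: 3(w=2), 6(w=7), 7(w=4), 8(w=8)
  3: 1(w=8), 2(w=2), 8(w=1)
  4: 5(w=3), 6(w=2), 7(w=6), 8(w=3)
  5: 1(w=3), 4(w=3), 6(w=4), 8(w=9)
  6: 1(w=4), 2(w=7), 4(w=2), 5(w=4), 7(w=7), 8(w=2)
  7: 2(w=4), 4(w=6), 6(w=7)
  8: 1(w=6), 2(w=8), 3(w=1), 4(w=3), 5(w=9), 6(w=2)

Step 2: Apply Dijkstra's algorithm from vertex 5:
  Visit vertex 5 (distance=0)
    Update dist[1] = 3
    Update dist[4] = 3
    Update dist[6] = 4
    Update dist[8] = 9
  Visit vertex 1 (distance=3)
    Update dist[3] = 11

Step 3: Shortest path: 5 -> 1
Total weight: 3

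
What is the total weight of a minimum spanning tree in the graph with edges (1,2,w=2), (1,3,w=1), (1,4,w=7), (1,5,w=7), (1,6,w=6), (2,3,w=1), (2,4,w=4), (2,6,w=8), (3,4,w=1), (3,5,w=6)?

Apply Kruskal's algorithm (sort edges by weight, add if no cycle):

Sorted edges by weight:
  (1,3) w=1
  (2,3) w=1
  (3,4) w=1
  (1,2) w=2
  (2,4) w=4
  (1,6) w=6
  (3,5) w=6
  (1,4) w=7
  (1,5) w=7
  (2,6) w=8

Add edge (1,3) w=1 -- no cycle. Running total: 1
Add edge (2,3) w=1 -- no cycle. Running total: 2
Add edge (3,4) w=1 -- no cycle. Running total: 3
Skip edge (1,2) w=2 -- would create cycle
Skip edge (2,4) w=4 -- would create cycle
Add edge (1,6) w=6 -- no cycle. Running total: 9
Add edge (3,5) w=6 -- no cycle. Running total: 15

MST edges: (1,3,w=1), (2,3,w=1), (3,4,w=1), (1,6,w=6), (3,5,w=6)
Total MST weight: 1 + 1 + 1 + 6 + 6 = 15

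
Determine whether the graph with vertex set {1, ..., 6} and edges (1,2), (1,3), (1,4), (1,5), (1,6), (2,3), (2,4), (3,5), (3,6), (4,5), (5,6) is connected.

Step 1: Build adjacency list from edges:
  1: 2, 3, 4, 5, 6
  2: 1, 3, 4
  3: 1, 2, 5, 6
  4: 1, 2, 5
  5: 1, 3, 4, 6
  6: 1, 3, 5

Step 2: Run BFS/DFS from vertex 1:
  Visited: {1, 2, 3, 4, 5, 6}
  Reached 6 of 6 vertices

Step 3: All 6 vertices reached from vertex 1, so the graph is connected.
Answer: Yes, the graph is connected.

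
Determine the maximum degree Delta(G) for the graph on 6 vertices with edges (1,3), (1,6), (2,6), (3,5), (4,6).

Step 1: Count edges incident to each vertex:
  deg(1) = 2 (neighbors: 3, 6)
  deg(2) = 1 (neighbors: 6)
  deg(3) = 2 (neighbors: 1, 5)
  deg(4) = 1 (neighbors: 6)
  deg(5) = 1 (neighbors: 3)
  deg(6) = 3 (neighbors: 1, 2, 4)

Step 2: Find maximum:
  max(2, 1, 2, 1, 1, 3) = 3 (vertex 6)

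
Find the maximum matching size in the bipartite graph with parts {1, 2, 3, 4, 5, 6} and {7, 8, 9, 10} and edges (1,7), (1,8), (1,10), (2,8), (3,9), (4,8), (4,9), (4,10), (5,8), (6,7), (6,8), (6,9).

Step 1: List the neighbors of each left vertex:
  1: 7, 8, 10
  2: 8
  3: 9
  4: 8, 9, 10
  5: 8
  6: 7, 8, 9

Step 2: Greedily match left vertices, then look for augmenting paths:
  Match 1 -- 7
  Match 2 -- 8
  Match 3 -- 9
  Match 4 -- 10
  No augmenting path remains.

Step 3: Verify this is maximum:
  Matching size 4 = min(|L|, |R|) = min(6, 4), which is an upper bound, so this matching is maximum.

Maximum matching: {(1,7), (2,8), (3,9), (4,10)}
Size: 4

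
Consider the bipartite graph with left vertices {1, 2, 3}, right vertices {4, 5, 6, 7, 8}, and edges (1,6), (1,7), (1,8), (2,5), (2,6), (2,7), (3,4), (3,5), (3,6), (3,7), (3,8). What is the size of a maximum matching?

Step 1: List the neighbors of each left vertex:
  1: 6, 7, 8
  2: 5, 6, 7
  3: 4, 5, 6, 7, 8

Step 2: Greedily match left vertices, then look for augmenting paths:
  Match 1 -- 6
  Match 2 -- 5
  Match 3 -- 4
  No augmenting path remains.

Step 3: Verify this is maximum:
  Matching size 3 = min(|L|, |R|) = min(3, 5), which is an upper bound, so this matching is maximum.

Maximum matching: {(1,6), (2,5), (3,4)}
Size: 3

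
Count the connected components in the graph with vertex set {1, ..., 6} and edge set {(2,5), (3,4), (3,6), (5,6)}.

Step 1: Build adjacency list from edges:
  1: (none)
  2: 5
  3: 4, 6
  4: 3
  5: 2, 6
  6: 3, 5

Step 2: Run BFS/DFS from vertex 1:
  Visited: {1}
  Reached 1 of 6 vertices

Step 3: Only 1 of 6 vertices reached. Graph is disconnected.
Connected components: {1}, {2, 3, 4, 5, 6}
Number of connected components: 2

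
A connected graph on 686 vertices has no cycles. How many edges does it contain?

A tree on n vertices always has exactly n - 1 edges.
For n = 686: edges = 686 - 1 = 685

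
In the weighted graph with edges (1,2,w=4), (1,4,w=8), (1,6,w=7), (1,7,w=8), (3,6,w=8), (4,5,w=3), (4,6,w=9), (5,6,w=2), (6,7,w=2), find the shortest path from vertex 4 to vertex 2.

Step 1: Build adjacency list with weights:
  1: 2(w=4), 4(w=8), 6(w=7), 7(w=8)
  2: 1(w=4)
  3: 6(w=8)
  4: 1(w=8), 5(w=3), 6(w=9)
  5: 4(w=3), 6(w=2)
  6: 1(w=7), 3(w=8), 4(w=9), 5(w=2), 7(w=2)
  7: 1(w=8), 6(w=2)

Step 2: Apply Dijkstra's algorithm from vertex 4:
  Visit vertex 4 (distance=0)
    Update dist[1] = 8
    Update dist[5] = 3
    Update dist[6] = 9
  Visit vertex 5 (distance=3)
    Update dist[6] = 5
  Visit vertex 6 (distance=5)
    Update dist[3] = 13
    Update dist[7] = 7
  Visit vertex 7 (distance=7)
  Visit vertex 1 (distance=8)
    Update dist[2] = 12
  Visit vertex 2 (distance=12)

Step 3: Shortest path: 4 -> 1 -> 2
Total weight: 8 + 4 = 12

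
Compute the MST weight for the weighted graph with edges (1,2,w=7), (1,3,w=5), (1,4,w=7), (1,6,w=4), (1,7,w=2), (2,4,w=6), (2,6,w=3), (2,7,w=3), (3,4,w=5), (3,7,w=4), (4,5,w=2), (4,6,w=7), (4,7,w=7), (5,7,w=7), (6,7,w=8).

Apply Kruskal's algorithm (sort edges by weight, add if no cycle):

Sorted edges by weight:
  (1,7) w=2
  (4,5) w=2
  (2,7) w=3
  (2,6) w=3
  (1,6) w=4
  (3,7) w=4
  (1,3) w=5
  (3,4) w=5
  (2,4) w=6
  (1,2) w=7
  (1,4) w=7
  (4,6) w=7
  (4,7) w=7
  (5,7) w=7
  (6,7) w=8

Add edge (1,7) w=2 -- no cycle. Running total: 2
Add edge (4,5) w=2 -- no cycle. Running total: 4
Add edge (2,7) w=3 -- no cycle. Running total: 7
Add edge (2,6) w=3 -- no cycle. Running total: 10
Skip edge (1,6) w=4 -- would create cycle
Add edge (3,7) w=4 -- no cycle. Running total: 14
Skip edge (1,3) w=5 -- would create cycle
Add edge (3,4) w=5 -- no cycle. Running total: 19

MST edges: (1,7,w=2), (4,5,w=2), (2,7,w=3), (2,6,w=3), (3,7,w=4), (3,4,w=5)
Total MST weight: 2 + 2 + 3 + 3 + 4 + 5 = 19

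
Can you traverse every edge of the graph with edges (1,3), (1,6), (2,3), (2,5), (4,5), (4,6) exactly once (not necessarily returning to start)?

Step 1: Find the degree of each vertex:
  deg(1) = 2
  deg(2) = 2
  deg(3) = 2
  deg(4) = 2
  deg(5) = 2
  deg(6) = 2

Step 2: Count vertices with odd degree:
  All vertices have even degree (0 odd-degree vertices)

Step 3: Apply Euler's theorem:
  - Eulerian circuit exists iff graph is connected and all vertices have even degree
  - Eulerian path exists iff graph is connected and has 0 or 2 odd-degree vertices

Graph is connected with 0 odd-degree vertices.
Both Eulerian circuit and Eulerian path exist.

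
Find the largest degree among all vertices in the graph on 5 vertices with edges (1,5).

Step 1: Count edges incident to each vertex:
  deg(1) = 1 (neighbors: 5)
  deg(2) = 0 (neighbors: none)
  deg(3) = 0 (neighbors: none)
  deg(4) = 0 (neighbors: none)
  deg(5) = 1 (neighbors: 1)

Step 2: Find maximum:
  max(1, 0, 0, 0, 1) = 1 (vertex 1)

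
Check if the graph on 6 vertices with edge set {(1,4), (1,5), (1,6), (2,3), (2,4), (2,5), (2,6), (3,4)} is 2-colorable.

Step 1: Attempt 2-coloring using BFS:
  Start at vertex 1, assign color 0
  Color vertex 4 with color 1 (neighbor of 1)
  Color vertex 5 with color 1 (neighbor of 1)
  Color vertex 6 with color 1 (neighbor of 1)
  Color vertex 2 with color 0 (neighbor of 4)
  Color vertex 3 with color 0 (neighbor of 4)

Step 2: Conflict found! Vertices 2 and 3 are adjacent but have the same color.
This means the graph contains an odd cycle.

The graph is NOT bipartite.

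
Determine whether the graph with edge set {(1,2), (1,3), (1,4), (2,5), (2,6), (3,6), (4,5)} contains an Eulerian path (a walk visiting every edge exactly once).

Step 1: Find the degree of each vertex:
  deg(1) = 3
  deg(2) = 3
  deg(3) = 2
  deg(4) = 2
  deg(5) = 2
  deg(6) = 2

Step 2: Count vertices with odd degree:
  Odd-degree vertices: 1, 2 (2 total)

Step 3: Apply Euler's theorem:
  - Eulerian circuit exists iff graph is connected and all vertices have even degree
  - Eulerian path exists iff graph is connected and has 0 or 2 odd-degree vertices

Graph is connected with exactly 2 odd-degree vertices (1, 2).
Eulerian path exists (starting and ending at the odd-degree vertices), but no Eulerian circuit.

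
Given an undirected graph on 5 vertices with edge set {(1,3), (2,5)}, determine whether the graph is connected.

Step 1: Build adjacency list from edges:
  1: 3
  2: 5
  3: 1
  4: (none)
  5: 2

Step 2: Run BFS/DFS from vertex 1:
  Visited: {1, 3}
  Reached 2 of 5 vertices

Step 3: Only 2 of 5 vertices reached. Graph is disconnected.
Connected components: {1, 3}, {2, 5}, {4}
Answer: No, the graph is not connected (3 components).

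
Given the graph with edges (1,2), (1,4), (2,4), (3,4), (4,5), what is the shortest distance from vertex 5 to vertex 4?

Step 1: Build adjacency list:
  1: 2, 4
  2: 1, 4
  3: 4
  4: 1, 2, 3, 5
  5: 4

Step 2: BFS from vertex 5 to find shortest path to 4:
  vertex 4 reached at distance 1

Step 3: Shortest path: 5 -> 4
Path length: 1 edge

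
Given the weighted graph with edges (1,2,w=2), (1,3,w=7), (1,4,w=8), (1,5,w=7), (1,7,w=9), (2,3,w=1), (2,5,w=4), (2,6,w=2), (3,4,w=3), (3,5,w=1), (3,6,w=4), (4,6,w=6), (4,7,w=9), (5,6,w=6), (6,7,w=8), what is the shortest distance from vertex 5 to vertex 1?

Step 1: Build adjacency list with weights:
  1: 2(w=2), 3(w=7), 4(w=8), 5(w=7), 7(w=9)
  2: 1(w=2), 3(w=1), 5(w=4), 6(w=2)
  3: 1(w=7), 2(w=1), 4(w=3), 5(w=1), 6(w=4)
  4: 1(w=8), 3(w=3), 6(w=6), 7(w=9)
  5: 1(w=7), 2(w=4), 3(w=1), 6(w=6)
  6: 2(w=2), 3(w=4), 4(w=6), 5(w=6), 7(w=8)
  7: 1(w=9), 4(w=9), 6(w=8)

Step 2: Apply Dijkstra's algorithm from vertex 5:
  Visit vertex 5 (distance=0)
    Update dist[1] = 7
    Update dist[2] = 4
    Update dist[3] = 1
    Update dist[6] = 6
  Visit vertex 3 (distance=1)
    Update dist[2] = 2
    Update dist[4] = 4
    Update dist[6] = 5
  Visit vertex 2 (distance=2)
    Update dist[1] = 4
    Update dist[6] = 4
  Visit vertex 1 (distance=4)
    Update dist[7] = 13

Step 3: Shortest path: 5 -> 3 -> 2 -> 1
Total weight: 1 + 1 + 2 = 4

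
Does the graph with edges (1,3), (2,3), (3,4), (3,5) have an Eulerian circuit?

Step 1: Find the degree of each vertex:
  deg(1) = 1
  deg(2) = 1
  deg(3) = 4
  deg(4) = 1
  deg(5) = 1

Step 2: Count vertices with odd degree:
  Odd-degree vertices: 1, 2, 4, 5 (4 total)

Step 3: Apply Euler's theorem:
  - Eulerian circuit exists iff graph is connected and all vertices have even degree
  - Eulerian path exists iff graph is connected and has 0 or 2 odd-degree vertices

Graph has 4 odd-degree vertices (need 0 or 2).
Neither Eulerian path nor Eulerian circuit exists.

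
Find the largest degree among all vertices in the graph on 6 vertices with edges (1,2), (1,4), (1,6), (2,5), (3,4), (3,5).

Step 1: Count edges incident to each vertex:
  deg(1) = 3 (neighbors: 2, 4, 6)
  deg(2) = 2 (neighbors: 1, 5)
  deg(3) = 2 (neighbors: 4, 5)
  deg(4) = 2 (neighbors: 1, 3)
  deg(5) = 2 (neighbors: 2, 3)
  deg(6) = 1 (neighbors: 1)

Step 2: Find maximum:
  max(3, 2, 2, 2, 2, 1) = 3 (vertex 1)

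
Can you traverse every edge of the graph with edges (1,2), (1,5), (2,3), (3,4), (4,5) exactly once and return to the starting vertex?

Step 1: Find the degree of each vertex:
  deg(1) = 2
  deg(2) = 2
  deg(3) = 2
  deg(4) = 2
  deg(5) = 2

Step 2: Count vertices with odd degree:
  All vertices have even degree (0 odd-degree vertices)

Step 3: Apply Euler's theorem:
  - Eulerian circuit exists iff graph is connected and all vertices have even degree
  - Eulerian path exists iff graph is connected and has 0 or 2 odd-degree vertices

Graph is connected with 0 odd-degree vertices.
Both Eulerian circuit and Eulerian path exist.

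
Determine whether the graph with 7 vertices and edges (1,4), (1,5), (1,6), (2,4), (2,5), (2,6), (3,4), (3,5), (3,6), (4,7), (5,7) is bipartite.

Step 1: Attempt 2-coloring using BFS:
  Start at vertex 1, assign color 0
  Color vertex 4 with color 1 (neighbor of 1)
  Color vertex 5 with color 1 (neighbor of 1)
  Color vertex 6 with color 1 (neighbor of 1)
  Color vertex 2 with color 0 (neighbor of 4)
  Color vertex 3 with color 0 (neighbor of 4)
  Color vertex 7 with color 0 (neighbor of 4)

Step 2: 2-coloring succeeded. No conflicts found.
  Set A (color 0): {1, 2, 3, 7}
  Set B (color 1): {4, 5, 6}

The graph is bipartite with partition {1, 2, 3, 7}, {4, 5, 6}.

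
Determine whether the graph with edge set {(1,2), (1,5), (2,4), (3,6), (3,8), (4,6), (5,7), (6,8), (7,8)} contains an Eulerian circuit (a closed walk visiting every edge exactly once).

Step 1: Find the degree of each vertex:
  deg(1) = 2
  deg(2) = 2
  deg(3) = 2
  deg(4) = 2
  deg(5) = 2
  deg(6) = 3
  deg(7) = 2
  deg(8) = 3

Step 2: Count vertices with odd degree:
  Odd-degree vertices: 6, 8 (2 total)

Step 3: Apply Euler's theorem:
  - Eulerian circuit exists iff graph is connected and all vertices have even degree
  - Eulerian path exists iff graph is connected and has 0 or 2 odd-degree vertices

Graph is connected with exactly 2 odd-degree vertices (6, 8).
Eulerian path exists (starting and ending at the odd-degree vertices), but no Eulerian circuit.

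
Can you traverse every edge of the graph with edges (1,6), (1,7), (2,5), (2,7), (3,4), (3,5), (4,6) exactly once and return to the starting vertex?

Step 1: Find the degree of each vertex:
  deg(1) = 2
  deg(2) = 2
  deg(3) = 2
  deg(4) = 2
  deg(5) = 2
  deg(6) = 2
  deg(7) = 2

Step 2: Count vertices with odd degree:
  All vertices have even degree (0 odd-degree vertices)

Step 3: Apply Euler's theorem:
  - Eulerian circuit exists iff graph is connected and all vertices have even degree
  - Eulerian path exists iff graph is connected and has 0 or 2 odd-degree vertices

Graph is connected with 0 odd-degree vertices.
Both Eulerian circuit and Eulerian path exist.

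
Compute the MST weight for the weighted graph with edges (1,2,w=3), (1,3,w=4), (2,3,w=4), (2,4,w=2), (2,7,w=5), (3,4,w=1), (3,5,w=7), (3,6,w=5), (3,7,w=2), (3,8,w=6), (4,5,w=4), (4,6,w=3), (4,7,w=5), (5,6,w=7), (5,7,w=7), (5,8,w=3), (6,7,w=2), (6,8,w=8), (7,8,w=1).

Apply Kruskal's algorithm (sort edges by weight, add if no cycle):

Sorted edges by weight:
  (3,4) w=1
  (7,8) w=1
  (2,4) w=2
  (3,7) w=2
  (6,7) w=2
  (1,2) w=3
  (4,6) w=3
  (5,8) w=3
  (1,3) w=4
  (2,3) w=4
  (4,5) w=4
  (2,7) w=5
  (3,6) w=5
  (4,7) w=5
  (3,8) w=6
  (3,5) w=7
  (5,6) w=7
  (5,7) w=7
  (6,8) w=8

Add edge (3,4) w=1 -- no cycle. Running total: 1
Add edge (7,8) w=1 -- no cycle. Running total: 2
Add edge (2,4) w=2 -- no cycle. Running total: 4
Add edge (3,7) w=2 -- no cycle. Running total: 6
Add edge (6,7) w=2 -- no cycle. Running total: 8
Add edge (1,2) w=3 -- no cycle. Running total: 11
Skip edge (4,6) w=3 -- would create cycle
Add edge (5,8) w=3 -- no cycle. Running total: 14

MST edges: (3,4,w=1), (7,8,w=1), (2,4,w=2), (3,7,w=2), (6,7,w=2), (1,2,w=3), (5,8,w=3)
Total MST weight: 1 + 1 + 2 + 2 + 2 + 3 + 3 = 14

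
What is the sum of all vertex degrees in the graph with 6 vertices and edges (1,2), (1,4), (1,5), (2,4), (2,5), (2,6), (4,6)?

Step 1: Count edges incident to each vertex:
  deg(1) = 3 (neighbors: 2, 4, 5)
  deg(2) = 4 (neighbors: 1, 4, 5, 6)
  deg(3) = 0 (neighbors: none)
  deg(4) = 3 (neighbors: 1, 2, 6)
  deg(5) = 2 (neighbors: 1, 2)
  deg(6) = 2 (neighbors: 2, 4)

Step 2: Sum all degrees:
  3 + 4 + 0 + 3 + 2 + 2 = 14

Verification: sum of degrees = 2 * |E| = 2 * 7 = 14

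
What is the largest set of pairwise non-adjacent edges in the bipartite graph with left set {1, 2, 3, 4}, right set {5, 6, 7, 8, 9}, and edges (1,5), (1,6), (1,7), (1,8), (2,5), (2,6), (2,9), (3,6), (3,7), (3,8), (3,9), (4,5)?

Step 1: List the neighbors of each left vertex:
  1: 5, 6, 7, 8
  2: 5, 6, 9
  3: 6, 7, 8, 9
  4: 5

Step 2: Greedily match left vertices, then look for augmenting paths:
  Match 1 -- 8
  Match 2 -- 6
  Match 3 -- 7
  Match 4 -- 5
  No augmenting path remains.

Step 3: Verify this is maximum:
  Matching size 4 = min(|L|, |R|) = min(4, 5), which is an upper bound, so this matching is maximum.

Maximum matching: {(1,8), (2,6), (3,7), (4,5)}
Size: 4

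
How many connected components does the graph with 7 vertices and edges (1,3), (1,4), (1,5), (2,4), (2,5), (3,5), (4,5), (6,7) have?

Step 1: Build adjacency list from edges:
  1: 3, 4, 5
  2: 4, 5
  3: 1, 5
  4: 1, 2, 5
  5: 1, 2, 3, 4
  6: 7
  7: 6

Step 2: Run BFS/DFS from vertex 1:
  Visited: {1, 3, 4, 5, 2}
  Reached 5 of 7 vertices

Step 3: Only 5 of 7 vertices reached. Graph is disconnected.
Connected components: {1, 2, 3, 4, 5}, {6, 7}
Number of connected components: 2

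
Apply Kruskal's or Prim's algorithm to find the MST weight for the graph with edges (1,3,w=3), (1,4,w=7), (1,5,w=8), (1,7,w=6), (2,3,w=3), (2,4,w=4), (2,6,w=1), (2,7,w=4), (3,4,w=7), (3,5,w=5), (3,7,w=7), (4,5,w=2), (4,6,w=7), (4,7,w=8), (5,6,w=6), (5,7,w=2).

Apply Kruskal's algorithm (sort edges by weight, add if no cycle):

Sorted edges by weight:
  (2,6) w=1
  (4,5) w=2
  (5,7) w=2
  (1,3) w=3
  (2,3) w=3
  (2,7) w=4
  (2,4) w=4
  (3,5) w=5
  (1,7) w=6
  (5,6) w=6
  (1,4) w=7
  (3,4) w=7
  (3,7) w=7
  (4,6) w=7
  (1,5) w=8
  (4,7) w=8

Add edge (2,6) w=1 -- no cycle. Running total: 1
Add edge (4,5) w=2 -- no cycle. Running total: 3
Add edge (5,7) w=2 -- no cycle. Running total: 5
Add edge (1,3) w=3 -- no cycle. Running total: 8
Add edge (2,3) w=3 -- no cycle. Running total: 11
Add edge (2,7) w=4 -- no cycle. Running total: 15

MST edges: (2,6,w=1), (4,5,w=2), (5,7,w=2), (1,3,w=3), (2,3,w=3), (2,7,w=4)
Total MST weight: 1 + 2 + 2 + 3 + 3 + 4 = 15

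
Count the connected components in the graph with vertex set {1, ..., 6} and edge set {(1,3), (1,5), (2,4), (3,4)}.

Step 1: Build adjacency list from edges:
  1: 3, 5
  2: 4
  3: 1, 4
  4: 2, 3
  5: 1
  6: (none)

Step 2: Run BFS/DFS from vertex 1:
  Visited: {1, 3, 5, 4, 2}
  Reached 5 of 6 vertices

Step 3: Only 5 of 6 vertices reached. Graph is disconnected.
Connected components: {1, 2, 3, 4, 5}, {6}
Number of connected components: 2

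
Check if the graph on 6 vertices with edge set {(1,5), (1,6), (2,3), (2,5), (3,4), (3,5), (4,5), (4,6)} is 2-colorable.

Step 1: Attempt 2-coloring using BFS:
  Start at vertex 1, assign color 0
  Color vertex 5 with color 1 (neighbor of 1)
  Color vertex 6 with color 1 (neighbor of 1)
  Color vertex 2 with color 0 (neighbor of 5)
  Color vertex 3 with color 0 (neighbor of 5)
  Color vertex 4 with color 0 (neighbor of 5)

Step 2: Conflict found! Vertices 2 and 3 are adjacent but have the same color.
This means the graph contains an odd cycle.

The graph is NOT bipartite.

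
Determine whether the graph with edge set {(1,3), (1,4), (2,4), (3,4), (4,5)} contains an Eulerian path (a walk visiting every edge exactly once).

Step 1: Find the degree of each vertex:
  deg(1) = 2
  deg(2) = 1
  deg(3) = 2
  deg(4) = 4
  deg(5) = 1

Step 2: Count vertices with odd degree:
  Odd-degree vertices: 2, 5 (2 total)

Step 3: Apply Euler's theorem:
  - Eulerian circuit exists iff graph is connected and all vertices have even degree
  - Eulerian path exists iff graph is connected and has 0 or 2 odd-degree vertices

Graph is connected with exactly 2 odd-degree vertices (2, 5).
Eulerian path exists (starting and ending at the odd-degree vertices), but no Eulerian circuit.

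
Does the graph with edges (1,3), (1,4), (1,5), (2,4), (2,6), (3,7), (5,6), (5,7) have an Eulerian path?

Step 1: Find the degree of each vertex:
  deg(1) = 3
  deg(2) = 2
  deg(3) = 2
  deg(4) = 2
  deg(5) = 3
  deg(6) = 2
  deg(7) = 2

Step 2: Count vertices with odd degree:
  Odd-degree vertices: 1, 5 (2 total)

Step 3: Apply Euler's theorem:
  - Eulerian circuit exists iff graph is connected and all vertices have even degree
  - Eulerian path exists iff graph is connected and has 0 or 2 odd-degree vertices

Graph is connected with exactly 2 odd-degree vertices (1, 5).
Eulerian path exists (starting and ending at the odd-degree vertices), but no Eulerian circuit.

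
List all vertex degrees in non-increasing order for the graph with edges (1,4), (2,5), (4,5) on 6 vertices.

Step 1: Count edges incident to each vertex:
  deg(1) = 1 (neighbors: 4)
  deg(2) = 1 (neighbors: 5)
  deg(3) = 0 (neighbors: none)
  deg(4) = 2 (neighbors: 1, 5)
  deg(5) = 2 (neighbors: 2, 4)
  deg(6) = 0 (neighbors: none)

Step 2: Sort degrees in non-increasing order:
  Degrees: [1, 1, 0, 2, 2, 0] -> sorted: [2, 2, 1, 1, 0, 0]

Degree sequence: [2, 2, 1, 1, 0, 0]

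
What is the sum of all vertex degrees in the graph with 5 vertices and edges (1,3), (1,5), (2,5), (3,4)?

Step 1: Count edges incident to each vertex:
  deg(1) = 2 (neighbors: 3, 5)
  deg(2) = 1 (neighbors: 5)
  deg(3) = 2 (neighbors: 1, 4)
  deg(4) = 1 (neighbors: 3)
  deg(5) = 2 (neighbors: 1, 2)

Step 2: Sum all degrees:
  2 + 1 + 2 + 1 + 2 = 8

Verification: sum of degrees = 2 * |E| = 2 * 4 = 8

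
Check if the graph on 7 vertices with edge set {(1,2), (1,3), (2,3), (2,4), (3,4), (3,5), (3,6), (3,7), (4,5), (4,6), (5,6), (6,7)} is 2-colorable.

Step 1: Attempt 2-coloring using BFS:
  Start at vertex 1, assign color 0
  Color vertex 2 with color 1 (neighbor of 1)
  Color vertex 3 with color 1 (neighbor of 1)

Step 2: Conflict found! Vertices 2 and 3 are adjacent but have the same color.
This means the graph contains an odd cycle.

The graph is NOT bipartite.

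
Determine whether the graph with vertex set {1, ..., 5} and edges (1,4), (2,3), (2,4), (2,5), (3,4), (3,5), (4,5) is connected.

Step 1: Build adjacency list from edges:
  1: 4
  2: 3, 4, 5
  3: 2, 4, 5
  4: 1, 2, 3, 5
  5: 2, 3, 4

Step 2: Run BFS/DFS from vertex 1:
  Visited: {1, 4, 2, 3, 5}
  Reached 5 of 5 vertices

Step 3: All 5 vertices reached from vertex 1, so the graph is connected.
Answer: Yes, the graph is connected.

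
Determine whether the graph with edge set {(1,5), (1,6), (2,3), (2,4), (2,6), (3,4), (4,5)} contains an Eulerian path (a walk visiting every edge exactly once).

Step 1: Find the degree of each vertex:
  deg(1) = 2
  deg(2) = 3
  deg(3) = 2
  deg(4) = 3
  deg(5) = 2
  deg(6) = 2

Step 2: Count vertices with odd degree:
  Odd-degree vertices: 2, 4 (2 total)

Step 3: Apply Euler's theorem:
  - Eulerian circuit exists iff graph is connected and all vertices have even degree
  - Eulerian path exists iff graph is connected and has 0 or 2 odd-degree vertices

Graph is connected with exactly 2 odd-degree vertices (2, 4).
Eulerian path exists (starting and ending at the odd-degree vertices), but no Eulerian circuit.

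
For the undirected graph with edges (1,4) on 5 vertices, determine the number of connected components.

Step 1: Build adjacency list from edges:
  1: 4
  2: (none)
  3: (none)
  4: 1
  5: (none)

Step 2: Run BFS/DFS from vertex 1:
  Visited: {1, 4}
  Reached 2 of 5 vertices

Step 3: Only 2 of 5 vertices reached. Graph is disconnected.
Connected components: {1, 4}, {2}, {3}, {5}
Number of connected components: 4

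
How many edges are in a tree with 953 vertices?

A tree on n vertices always has exactly n - 1 edges.
For n = 953: edges = 953 - 1 = 952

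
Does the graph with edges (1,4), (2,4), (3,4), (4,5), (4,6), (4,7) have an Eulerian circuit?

Step 1: Find the degree of each vertex:
  deg(1) = 1
  deg(2) = 1
  deg(3) = 1
  deg(4) = 6
  deg(5) = 1
  deg(6) = 1
  deg(7) = 1

Step 2: Count vertices with odd degree:
  Odd-degree vertices: 1, 2, 3, 5, 6, 7 (6 total)

Step 3: Apply Euler's theorem:
  - Eulerian circuit exists iff graph is connected and all vertices have even degree
  - Eulerian path exists iff graph is connected and has 0 or 2 odd-degree vertices

Graph has 6 odd-degree vertices (need 0 or 2).
Neither Eulerian path nor Eulerian circuit exists.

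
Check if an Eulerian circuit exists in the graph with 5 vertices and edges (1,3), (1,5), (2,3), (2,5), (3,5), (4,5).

Step 1: Find the degree of each vertex:
  deg(1) = 2
  deg(2) = 2
  deg(3) = 3
  deg(4) = 1
  deg(5) = 4

Step 2: Count vertices with odd degree:
  Odd-degree vertices: 3, 4 (2 total)

Step 3: Apply Euler's theorem:
  - Eulerian circuit exists iff graph is connected and all vertices have even degree
  - Eulerian path exists iff graph is connected and has 0 or 2 odd-degree vertices

Graph is connected with exactly 2 odd-degree vertices (3, 4).
Eulerian path exists (starting and ending at the odd-degree vertices), but no Eulerian circuit.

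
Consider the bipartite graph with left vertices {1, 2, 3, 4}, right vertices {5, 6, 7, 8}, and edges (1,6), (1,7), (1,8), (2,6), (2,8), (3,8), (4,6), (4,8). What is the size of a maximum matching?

Step 1: List the neighbors of each left vertex:
  1: 6, 7, 8
  2: 6, 8
  3: 8
  4: 6, 8

Step 2: Greedily match left vertices, then look for augmenting paths:
  Match 1 -- 7
  Match 2 -- 8
  Match 4 -- 6
  No augmenting path remains.

Step 3: Verify this is maximum:
  Matching has size 3. The vertex set {1, 6, 8} covers every edge and has size 3; any matching has at most one edge per cover vertex, so 3 is maximum (König's theorem).

Maximum matching: {(1,7), (2,8), (4,6)}
Size: 3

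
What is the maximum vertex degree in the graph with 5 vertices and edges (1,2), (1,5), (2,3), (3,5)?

Step 1: Count edges incident to each vertex:
  deg(1) = 2 (neighbors: 2, 5)
  deg(2) = 2 (neighbors: 1, 3)
  deg(3) = 2 (neighbors: 2, 5)
  deg(4) = 0 (neighbors: none)
  deg(5) = 2 (neighbors: 1, 3)

Step 2: Find maximum:
  max(2, 2, 2, 0, 2) = 2 (vertex 1)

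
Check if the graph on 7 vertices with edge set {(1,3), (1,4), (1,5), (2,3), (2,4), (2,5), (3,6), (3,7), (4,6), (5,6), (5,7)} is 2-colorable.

Step 1: Attempt 2-coloring using BFS:
  Start at vertex 1, assign color 0
  Color vertex 3 with color 1 (neighbor of 1)
  Color vertex 4 with color 1 (neighbor of 1)
  Color vertex 5 with color 1 (neighbor of 1)
  Color vertex 2 with color 0 (neighbor of 3)
  Color vertex 6 with color 0 (neighbor of 3)
  Color vertex 7 with color 0 (neighbor of 3)

Step 2: 2-coloring succeeded. No conflicts found.
  Set A (color 0): {1, 2, 6, 7}
  Set B (color 1): {3, 4, 5}

The graph is bipartite with partition {1, 2, 6, 7}, {3, 4, 5}.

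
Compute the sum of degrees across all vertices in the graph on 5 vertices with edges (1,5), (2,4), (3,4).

Step 1: Count edges incident to each vertex:
  deg(1) = 1 (neighbors: 5)
  deg(2) = 1 (neighbors: 4)
  deg(3) = 1 (neighbors: 4)
  deg(4) = 2 (neighbors: 2, 3)
  deg(5) = 1 (neighbors: 1)

Step 2: Sum all degrees:
  1 + 1 + 1 + 2 + 1 = 6

Verification: sum of degrees = 2 * |E| = 2 * 3 = 6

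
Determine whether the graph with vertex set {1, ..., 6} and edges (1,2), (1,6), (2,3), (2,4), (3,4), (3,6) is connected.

Step 1: Build adjacency list from edges:
  1: 2, 6
  2: 1, 3, 4
  3: 2, 4, 6
  4: 2, 3
  5: (none)
  6: 1, 3

Step 2: Run BFS/DFS from vertex 1:
  Visited: {1, 2, 6, 3, 4}
  Reached 5 of 6 vertices

Step 3: Only 5 of 6 vertices reached. Graph is disconnected.
Connected components: {1, 2, 3, 4, 6}, {5}
Answer: No, the graph is not connected (2 components).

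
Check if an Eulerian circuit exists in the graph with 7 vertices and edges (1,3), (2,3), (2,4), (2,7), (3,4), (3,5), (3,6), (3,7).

Step 1: Find the degree of each vertex:
  deg(1) = 1
  deg(2) = 3
  deg(3) = 6
  deg(4) = 2
  deg(5) = 1
  deg(6) = 1
  deg(7) = 2

Step 2: Count vertices with odd degree:
  Odd-degree vertices: 1, 2, 5, 6 (4 total)

Step 3: Apply Euler's theorem:
  - Eulerian circuit exists iff graph is connected and all vertices have even degree
  - Eulerian path exists iff graph is connected and has 0 or 2 odd-degree vertices

Graph has 4 odd-degree vertices (need 0 or 2).
Neither Eulerian path nor Eulerian circuit exists.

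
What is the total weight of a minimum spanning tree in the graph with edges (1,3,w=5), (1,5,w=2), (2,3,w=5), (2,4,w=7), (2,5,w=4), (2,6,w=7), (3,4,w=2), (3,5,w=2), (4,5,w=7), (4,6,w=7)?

Apply Kruskal's algorithm (sort edges by weight, add if no cycle):

Sorted edges by weight:
  (1,5) w=2
  (3,4) w=2
  (3,5) w=2
  (2,5) w=4
  (1,3) w=5
  (2,3) w=5
  (2,4) w=7
  (2,6) w=7
  (4,5) w=7
  (4,6) w=7

Add edge (1,5) w=2 -- no cycle. Running total: 2
Add edge (3,4) w=2 -- no cycle. Running total: 4
Add edge (3,5) w=2 -- no cycle. Running total: 6
Add edge (2,5) w=4 -- no cycle. Running total: 10
Skip edge (1,3) w=5 -- would create cycle
Skip edge (2,3) w=5 -- would create cycle
Skip edge (2,4) w=7 -- would create cycle
Add edge (2,6) w=7 -- no cycle. Running total: 17

MST edges: (1,5,w=2), (3,4,w=2), (3,5,w=2), (2,5,w=4), (2,6,w=7)
Total MST weight: 2 + 2 + 2 + 4 + 7 = 17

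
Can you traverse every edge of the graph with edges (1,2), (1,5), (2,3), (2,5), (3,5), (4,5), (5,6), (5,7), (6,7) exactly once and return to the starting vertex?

Step 1: Find the degree of each vertex:
  deg(1) = 2
  deg(2) = 3
  deg(3) = 2
  deg(4) = 1
  deg(5) = 6
  deg(6) = 2
  deg(7) = 2

Step 2: Count vertices with odd degree:
  Odd-degree vertices: 2, 4 (2 total)

Step 3: Apply Euler's theorem:
  - Eulerian circuit exists iff graph is connected and all vertices have even degree
  - Eulerian path exists iff graph is connected and has 0 or 2 odd-degree vertices

Graph is connected with exactly 2 odd-degree vertices (2, 4).
Eulerian path exists (starting and ending at the odd-degree vertices), but no Eulerian circuit.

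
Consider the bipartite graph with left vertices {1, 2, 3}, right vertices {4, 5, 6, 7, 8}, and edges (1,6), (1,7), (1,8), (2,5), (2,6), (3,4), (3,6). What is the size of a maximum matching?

Step 1: List the neighbors of each left vertex:
  1: 6, 7, 8
  2: 5, 6
  3: 4, 6

Step 2: Greedily match left vertices, then look for augmenting paths:
  Match 1 -- 6
  Match 2 -- 5
  Match 3 -- 4
  No augmenting path remains.

Step 3: Verify this is maximum:
  Matching size 3 = min(|L|, |R|) = min(3, 5), which is an upper bound, so this matching is maximum.

Maximum matching: {(1,6), (2,5), (3,4)}
Size: 3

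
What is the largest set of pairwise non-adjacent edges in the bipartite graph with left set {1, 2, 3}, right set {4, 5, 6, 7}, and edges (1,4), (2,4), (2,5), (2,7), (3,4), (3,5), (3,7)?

Step 1: List the neighbors of each left vertex:
  1: 4
  2: 4, 5, 7
  3: 4, 5, 7

Step 2: Greedily match left vertices, then look for augmenting paths:
  Match 1 -- 4
  Match 2 -- 5
  Match 3 -- 7
  No augmenting path remains.

Step 3: Verify this is maximum:
  Matching size 3 = min(|L|, |R|) = min(3, 4), which is an upper bound, so this matching is maximum.

Maximum matching: {(1,4), (2,5), (3,7)}
Size: 3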